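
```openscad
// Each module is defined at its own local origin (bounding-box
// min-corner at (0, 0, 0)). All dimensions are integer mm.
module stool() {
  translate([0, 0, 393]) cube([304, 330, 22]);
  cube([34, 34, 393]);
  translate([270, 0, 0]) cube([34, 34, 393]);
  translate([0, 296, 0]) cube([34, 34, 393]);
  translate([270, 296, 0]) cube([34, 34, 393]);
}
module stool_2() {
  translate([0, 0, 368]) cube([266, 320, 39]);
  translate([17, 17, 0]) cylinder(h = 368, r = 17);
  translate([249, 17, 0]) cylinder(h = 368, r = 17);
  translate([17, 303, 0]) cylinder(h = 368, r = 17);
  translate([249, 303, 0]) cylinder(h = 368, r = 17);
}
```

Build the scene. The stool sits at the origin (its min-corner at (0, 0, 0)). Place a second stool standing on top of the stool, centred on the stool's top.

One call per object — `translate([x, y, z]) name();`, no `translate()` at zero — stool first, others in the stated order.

stool();
translate([19, 5, 415]) stool_2();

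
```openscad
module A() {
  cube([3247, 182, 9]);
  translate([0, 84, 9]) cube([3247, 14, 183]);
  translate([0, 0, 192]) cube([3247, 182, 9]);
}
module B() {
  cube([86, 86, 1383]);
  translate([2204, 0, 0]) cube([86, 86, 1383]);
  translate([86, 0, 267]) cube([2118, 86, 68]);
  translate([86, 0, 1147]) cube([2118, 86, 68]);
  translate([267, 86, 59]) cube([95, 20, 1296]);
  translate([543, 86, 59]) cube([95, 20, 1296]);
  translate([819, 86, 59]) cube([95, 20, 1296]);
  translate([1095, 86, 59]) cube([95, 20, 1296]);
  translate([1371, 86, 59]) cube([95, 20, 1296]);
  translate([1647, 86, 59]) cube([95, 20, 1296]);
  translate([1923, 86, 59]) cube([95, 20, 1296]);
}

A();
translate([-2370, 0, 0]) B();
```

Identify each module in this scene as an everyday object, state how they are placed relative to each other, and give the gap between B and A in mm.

The fence section's nearest face is 80 mm from the I-beam's −x face.

A is an I-beam. B is a fence section. The fence section is on the floor beside the I-beam on its −x side. The gap between the fence section and the I-beam is 80 mm.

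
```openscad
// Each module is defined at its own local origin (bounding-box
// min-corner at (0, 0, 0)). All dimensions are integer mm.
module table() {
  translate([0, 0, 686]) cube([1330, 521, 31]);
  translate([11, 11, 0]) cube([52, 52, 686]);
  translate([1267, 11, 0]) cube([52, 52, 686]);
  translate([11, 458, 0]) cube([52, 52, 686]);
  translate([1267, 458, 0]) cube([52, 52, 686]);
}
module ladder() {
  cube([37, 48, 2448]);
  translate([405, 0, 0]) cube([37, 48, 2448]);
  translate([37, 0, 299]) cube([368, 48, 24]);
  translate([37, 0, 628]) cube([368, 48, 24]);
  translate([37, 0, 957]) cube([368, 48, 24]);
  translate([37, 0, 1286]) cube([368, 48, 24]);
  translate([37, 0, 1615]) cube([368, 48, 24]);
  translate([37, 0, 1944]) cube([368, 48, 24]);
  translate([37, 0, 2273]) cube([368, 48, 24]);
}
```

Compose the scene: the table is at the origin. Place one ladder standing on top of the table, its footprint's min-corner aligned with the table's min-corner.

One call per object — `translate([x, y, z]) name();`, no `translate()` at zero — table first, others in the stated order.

table();
translate([0, 0, 717]) ladder();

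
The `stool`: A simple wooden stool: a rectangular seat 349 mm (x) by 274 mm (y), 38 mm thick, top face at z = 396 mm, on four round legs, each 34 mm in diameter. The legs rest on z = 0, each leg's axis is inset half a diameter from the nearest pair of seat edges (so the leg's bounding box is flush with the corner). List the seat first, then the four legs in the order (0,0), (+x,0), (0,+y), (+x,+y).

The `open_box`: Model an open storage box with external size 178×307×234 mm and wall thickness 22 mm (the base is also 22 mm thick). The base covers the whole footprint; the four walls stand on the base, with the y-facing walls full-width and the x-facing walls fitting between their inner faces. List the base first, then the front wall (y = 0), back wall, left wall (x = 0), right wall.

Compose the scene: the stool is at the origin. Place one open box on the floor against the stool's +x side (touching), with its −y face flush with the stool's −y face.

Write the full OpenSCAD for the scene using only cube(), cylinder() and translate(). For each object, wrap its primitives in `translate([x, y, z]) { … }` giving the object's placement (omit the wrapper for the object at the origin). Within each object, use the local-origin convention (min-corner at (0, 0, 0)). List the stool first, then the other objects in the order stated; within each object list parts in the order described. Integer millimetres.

translate([0, 0, 358]) cube([349, 274, 38]);
translate([17, 17, 0]) cylinder(h = 358, r = 17);
translate([332, 17, 0]) cylinder(h = 358, r = 17);
translate([17, 257, 0]) cylinder(h = 358, r = 17);
translate([332, 257, 0]) cylinder(h = 358, r = 17);
translate([349, 0, 0]) {
  cube([178, 307, 22]);
  translate([0, 0, 22]) cube([178, 22, 212]);
  translate([0, 285, 22]) cube([178, 22, 212]);
  translate([0, 22, 22]) cube([22, 263, 212]);
  translate([156, 22, 22]) cube([22, 263, 212]);
}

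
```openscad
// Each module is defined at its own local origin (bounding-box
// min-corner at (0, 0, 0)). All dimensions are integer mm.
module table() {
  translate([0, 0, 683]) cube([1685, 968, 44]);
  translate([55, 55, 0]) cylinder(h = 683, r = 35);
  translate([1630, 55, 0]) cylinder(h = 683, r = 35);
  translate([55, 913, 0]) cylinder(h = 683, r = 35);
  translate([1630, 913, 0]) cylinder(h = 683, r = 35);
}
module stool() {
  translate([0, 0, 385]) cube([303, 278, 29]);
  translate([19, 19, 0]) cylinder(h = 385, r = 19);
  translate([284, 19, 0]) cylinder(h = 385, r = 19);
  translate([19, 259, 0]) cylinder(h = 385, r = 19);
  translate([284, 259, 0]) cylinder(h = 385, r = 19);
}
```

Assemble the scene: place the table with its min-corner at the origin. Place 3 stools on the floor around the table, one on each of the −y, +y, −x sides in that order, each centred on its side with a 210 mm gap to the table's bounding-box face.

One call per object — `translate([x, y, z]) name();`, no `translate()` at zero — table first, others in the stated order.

table();
translate([691, -488, 0]) stool();
translate([691, 1178, 0]) stool();
translate([-513, 345, 0]) stool();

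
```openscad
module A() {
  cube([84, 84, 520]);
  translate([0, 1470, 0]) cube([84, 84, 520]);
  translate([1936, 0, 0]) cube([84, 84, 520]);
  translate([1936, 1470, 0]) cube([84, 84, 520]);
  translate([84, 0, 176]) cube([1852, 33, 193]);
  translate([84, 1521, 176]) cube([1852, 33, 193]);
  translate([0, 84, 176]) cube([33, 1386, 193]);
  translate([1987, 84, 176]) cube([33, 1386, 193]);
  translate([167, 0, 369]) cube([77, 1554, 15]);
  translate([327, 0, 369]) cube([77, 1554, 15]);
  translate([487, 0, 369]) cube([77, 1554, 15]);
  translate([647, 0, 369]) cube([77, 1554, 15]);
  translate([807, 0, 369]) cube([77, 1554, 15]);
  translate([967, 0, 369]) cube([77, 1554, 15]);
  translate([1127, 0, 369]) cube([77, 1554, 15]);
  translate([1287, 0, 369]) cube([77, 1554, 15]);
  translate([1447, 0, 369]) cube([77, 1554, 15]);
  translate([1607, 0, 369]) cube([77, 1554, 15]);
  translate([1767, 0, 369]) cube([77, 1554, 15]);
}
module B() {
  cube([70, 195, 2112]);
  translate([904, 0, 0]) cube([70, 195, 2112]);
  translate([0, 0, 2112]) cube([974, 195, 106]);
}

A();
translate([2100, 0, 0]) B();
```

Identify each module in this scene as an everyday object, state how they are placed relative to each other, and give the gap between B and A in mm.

A is a bed frame. B is a door frame. The door frame is on the floor beside the bed frame on its +x side. The gap between the door frame and the bed frame is 80 mm.

The door frame's nearest face is 80 mm from the bed frame's +x face.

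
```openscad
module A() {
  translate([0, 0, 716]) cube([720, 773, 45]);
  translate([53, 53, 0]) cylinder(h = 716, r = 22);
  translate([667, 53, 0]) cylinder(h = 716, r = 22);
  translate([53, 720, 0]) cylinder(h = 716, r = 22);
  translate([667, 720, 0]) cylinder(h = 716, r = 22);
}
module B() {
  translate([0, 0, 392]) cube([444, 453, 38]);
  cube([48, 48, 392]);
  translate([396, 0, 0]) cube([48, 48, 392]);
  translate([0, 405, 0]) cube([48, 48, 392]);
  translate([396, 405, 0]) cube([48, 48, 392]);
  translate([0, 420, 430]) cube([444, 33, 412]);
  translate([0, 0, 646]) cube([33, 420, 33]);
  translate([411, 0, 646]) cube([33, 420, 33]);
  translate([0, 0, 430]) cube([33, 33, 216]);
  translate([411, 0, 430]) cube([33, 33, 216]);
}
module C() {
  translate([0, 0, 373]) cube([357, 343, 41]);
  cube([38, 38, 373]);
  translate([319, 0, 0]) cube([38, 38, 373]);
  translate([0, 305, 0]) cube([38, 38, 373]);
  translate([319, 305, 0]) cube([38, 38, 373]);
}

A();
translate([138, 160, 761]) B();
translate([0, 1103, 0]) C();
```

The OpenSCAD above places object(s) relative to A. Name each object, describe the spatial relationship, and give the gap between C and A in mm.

A is a table. B is a chair. C is a stool. The chair is on top of the table, centred. The stool is on the floor beside the table on its +y side. The gap between the stool and the table is 330 mm.

The stool's nearest face is 330 mm from the table's +y face.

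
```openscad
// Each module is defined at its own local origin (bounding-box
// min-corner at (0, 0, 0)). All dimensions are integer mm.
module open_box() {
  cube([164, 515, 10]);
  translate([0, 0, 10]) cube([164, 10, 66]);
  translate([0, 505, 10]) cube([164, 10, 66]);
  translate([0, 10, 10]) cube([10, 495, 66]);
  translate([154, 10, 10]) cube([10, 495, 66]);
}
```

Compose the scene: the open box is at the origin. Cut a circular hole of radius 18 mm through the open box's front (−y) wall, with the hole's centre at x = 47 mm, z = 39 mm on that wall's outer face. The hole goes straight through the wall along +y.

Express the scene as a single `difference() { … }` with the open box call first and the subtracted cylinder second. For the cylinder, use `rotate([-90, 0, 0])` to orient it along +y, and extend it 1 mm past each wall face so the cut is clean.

difference() {
  open_box();
  translate([47, -1, 39]) rotate([-90, 0, 0]) cylinder(h = 12, r = 18);
}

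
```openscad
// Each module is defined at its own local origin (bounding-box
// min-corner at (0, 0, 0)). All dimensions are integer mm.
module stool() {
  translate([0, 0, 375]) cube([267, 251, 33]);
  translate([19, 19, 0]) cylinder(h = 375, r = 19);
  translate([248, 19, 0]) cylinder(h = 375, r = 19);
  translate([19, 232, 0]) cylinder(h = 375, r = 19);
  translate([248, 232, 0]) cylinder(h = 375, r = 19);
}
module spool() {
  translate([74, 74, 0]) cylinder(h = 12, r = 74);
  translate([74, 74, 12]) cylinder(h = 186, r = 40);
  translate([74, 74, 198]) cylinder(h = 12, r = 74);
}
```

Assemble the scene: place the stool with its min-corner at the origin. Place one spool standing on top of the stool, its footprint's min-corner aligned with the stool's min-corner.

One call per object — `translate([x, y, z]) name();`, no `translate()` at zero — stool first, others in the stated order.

stool();
translate([0, 0, 408]) spool();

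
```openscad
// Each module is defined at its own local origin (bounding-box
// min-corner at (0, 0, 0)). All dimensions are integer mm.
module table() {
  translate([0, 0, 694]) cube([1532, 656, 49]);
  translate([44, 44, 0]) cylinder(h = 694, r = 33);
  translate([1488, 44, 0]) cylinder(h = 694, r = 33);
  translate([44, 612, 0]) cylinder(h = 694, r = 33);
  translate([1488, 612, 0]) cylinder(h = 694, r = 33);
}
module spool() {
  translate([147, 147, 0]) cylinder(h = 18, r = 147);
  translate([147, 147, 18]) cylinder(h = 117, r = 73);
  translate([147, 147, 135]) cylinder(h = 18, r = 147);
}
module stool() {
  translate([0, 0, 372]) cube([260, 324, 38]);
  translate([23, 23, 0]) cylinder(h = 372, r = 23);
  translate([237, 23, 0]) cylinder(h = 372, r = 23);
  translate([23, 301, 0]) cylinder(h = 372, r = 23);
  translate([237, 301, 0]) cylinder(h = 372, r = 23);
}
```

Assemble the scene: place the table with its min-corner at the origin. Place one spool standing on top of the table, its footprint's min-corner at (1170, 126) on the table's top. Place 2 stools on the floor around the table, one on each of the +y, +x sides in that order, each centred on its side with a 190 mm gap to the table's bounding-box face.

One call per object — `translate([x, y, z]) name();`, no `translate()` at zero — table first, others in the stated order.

table();
translate([1170, 126, 743]) spool();
translate([636, 846, 0]) stool();
translate([1722, 166, 0]) stool();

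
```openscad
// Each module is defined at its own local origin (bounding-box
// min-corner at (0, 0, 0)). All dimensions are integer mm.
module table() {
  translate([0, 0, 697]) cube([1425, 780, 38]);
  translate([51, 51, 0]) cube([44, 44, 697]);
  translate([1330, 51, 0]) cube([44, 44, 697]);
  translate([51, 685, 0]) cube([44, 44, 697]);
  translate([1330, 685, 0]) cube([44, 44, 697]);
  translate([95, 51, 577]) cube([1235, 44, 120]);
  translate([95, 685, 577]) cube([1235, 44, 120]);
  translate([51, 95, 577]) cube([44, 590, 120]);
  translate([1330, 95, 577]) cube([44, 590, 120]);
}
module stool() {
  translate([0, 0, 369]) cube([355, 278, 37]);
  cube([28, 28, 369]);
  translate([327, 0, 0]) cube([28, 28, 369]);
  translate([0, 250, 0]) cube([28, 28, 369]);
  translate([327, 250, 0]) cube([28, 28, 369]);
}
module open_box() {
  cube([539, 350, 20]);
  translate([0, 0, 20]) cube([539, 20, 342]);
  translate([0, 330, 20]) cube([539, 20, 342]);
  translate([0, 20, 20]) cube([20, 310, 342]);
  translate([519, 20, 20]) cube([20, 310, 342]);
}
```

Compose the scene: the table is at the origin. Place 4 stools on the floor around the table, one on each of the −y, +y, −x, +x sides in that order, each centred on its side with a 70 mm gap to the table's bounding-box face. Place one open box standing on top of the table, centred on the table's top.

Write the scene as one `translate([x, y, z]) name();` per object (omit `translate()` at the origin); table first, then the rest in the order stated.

table();
translate([535, -348, 0]) stool();
translate([535, 850, 0]) stool();
translate([-425, 251, 0]) stool();
translate([1495, 251, 0]) stool();
translate([443, 215, 735]) open_box();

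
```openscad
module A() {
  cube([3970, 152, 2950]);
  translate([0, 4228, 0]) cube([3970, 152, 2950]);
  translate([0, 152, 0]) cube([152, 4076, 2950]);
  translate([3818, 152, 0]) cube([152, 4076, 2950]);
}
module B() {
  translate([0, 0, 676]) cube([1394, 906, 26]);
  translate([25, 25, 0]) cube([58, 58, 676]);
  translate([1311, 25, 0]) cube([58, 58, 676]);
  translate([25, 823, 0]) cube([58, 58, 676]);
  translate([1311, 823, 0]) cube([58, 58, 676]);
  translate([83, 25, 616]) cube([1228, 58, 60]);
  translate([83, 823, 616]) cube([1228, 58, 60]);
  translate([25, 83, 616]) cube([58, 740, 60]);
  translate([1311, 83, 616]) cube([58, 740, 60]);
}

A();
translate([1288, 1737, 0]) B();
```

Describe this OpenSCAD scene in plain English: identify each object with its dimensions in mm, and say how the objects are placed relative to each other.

A is the wall frame of a small rectangular building: four walls, each 2950 mm tall and 152 mm thick, enclosing a footprint 3970 mm (x) by 4380 mm (y) outside-to-outside, with no floor or roof. The front and back walls (the −y and +y sides) span the full width; the two side walls fit between them.

B is a table with a 1394×906 mm rectangular top, 26 mm thick, top surface at z = 702 mm, supported by four 58×58 mm square legs, each inset 25 mm from the nearest pair of top edges, running from the floor. Four apron rails, 58 mm thick and 60 mm tall, run between adjacent legs with their top edges flush with the underside of the top and their outer faces flush with the legs' outer faces.

The table sits inside the house frame, centred.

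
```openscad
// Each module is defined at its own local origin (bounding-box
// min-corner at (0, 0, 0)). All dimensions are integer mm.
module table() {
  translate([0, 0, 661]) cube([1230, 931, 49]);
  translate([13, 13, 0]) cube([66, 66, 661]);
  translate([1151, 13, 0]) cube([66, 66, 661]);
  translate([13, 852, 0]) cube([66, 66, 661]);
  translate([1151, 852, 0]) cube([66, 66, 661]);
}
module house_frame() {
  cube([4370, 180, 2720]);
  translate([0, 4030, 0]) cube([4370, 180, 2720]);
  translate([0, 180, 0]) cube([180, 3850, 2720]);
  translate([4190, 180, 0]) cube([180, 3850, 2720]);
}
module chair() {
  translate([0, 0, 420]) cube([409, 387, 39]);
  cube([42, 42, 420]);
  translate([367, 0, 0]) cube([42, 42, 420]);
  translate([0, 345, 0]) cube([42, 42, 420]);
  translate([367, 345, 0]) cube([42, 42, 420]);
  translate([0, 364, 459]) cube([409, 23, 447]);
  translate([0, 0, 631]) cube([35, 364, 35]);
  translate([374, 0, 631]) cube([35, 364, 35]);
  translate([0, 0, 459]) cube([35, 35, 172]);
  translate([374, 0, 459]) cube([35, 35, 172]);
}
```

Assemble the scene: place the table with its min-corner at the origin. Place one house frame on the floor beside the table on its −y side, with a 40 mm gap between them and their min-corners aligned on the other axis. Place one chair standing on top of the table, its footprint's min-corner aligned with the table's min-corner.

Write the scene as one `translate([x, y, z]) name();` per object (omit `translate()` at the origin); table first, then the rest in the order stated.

table();
translate([0, -4250, 0]) house_frame();
translate([0, 0, 710]) chair();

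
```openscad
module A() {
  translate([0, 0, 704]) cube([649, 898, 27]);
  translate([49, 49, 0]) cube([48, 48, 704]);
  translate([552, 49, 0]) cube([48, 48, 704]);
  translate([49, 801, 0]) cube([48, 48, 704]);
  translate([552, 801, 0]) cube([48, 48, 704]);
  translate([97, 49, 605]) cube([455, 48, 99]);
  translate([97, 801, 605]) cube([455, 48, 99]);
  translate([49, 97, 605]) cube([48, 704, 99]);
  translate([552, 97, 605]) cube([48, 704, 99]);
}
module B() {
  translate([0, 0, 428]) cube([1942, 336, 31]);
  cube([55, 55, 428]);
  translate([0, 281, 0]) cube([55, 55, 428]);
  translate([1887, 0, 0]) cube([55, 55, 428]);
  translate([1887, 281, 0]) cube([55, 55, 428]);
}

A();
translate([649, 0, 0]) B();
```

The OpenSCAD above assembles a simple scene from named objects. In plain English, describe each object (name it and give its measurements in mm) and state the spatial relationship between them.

A is a table with a 649×898 mm rectangular top, 27 mm thick, top surface at z = 731 mm, supported by four 48×48 mm square legs, each inset 49 mm from the nearest pair of top edges, running from the floor. Four apron rails, 48 mm thick and 99 mm tall, run between adjacent legs with their top edges flush with the underside of the top and their outer faces flush with the legs' outer faces.

B is a bench: a 1942×336 mm seat slab, 31 mm thick, top at z = 459 mm, on four 55×55 mm square legs flush with the seat corners and standing on z = 0.

The bench is against the table's +x side, with their −y faces flush.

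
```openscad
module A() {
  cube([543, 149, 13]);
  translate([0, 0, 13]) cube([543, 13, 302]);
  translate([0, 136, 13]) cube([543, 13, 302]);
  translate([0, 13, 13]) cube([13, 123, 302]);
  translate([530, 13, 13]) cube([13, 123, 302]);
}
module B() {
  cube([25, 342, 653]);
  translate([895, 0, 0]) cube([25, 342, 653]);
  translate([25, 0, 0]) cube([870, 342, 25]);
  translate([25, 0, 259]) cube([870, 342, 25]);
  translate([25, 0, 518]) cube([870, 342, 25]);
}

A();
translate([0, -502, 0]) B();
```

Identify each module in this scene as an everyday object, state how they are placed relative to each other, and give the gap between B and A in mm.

A is an open box. B is a bookshelf. The bookshelf is on the floor beside the open box on its −y side. The gap between the bookshelf and the open box is 160 mm.

The bookshelf's nearest face is 160 mm from the open box's −y face.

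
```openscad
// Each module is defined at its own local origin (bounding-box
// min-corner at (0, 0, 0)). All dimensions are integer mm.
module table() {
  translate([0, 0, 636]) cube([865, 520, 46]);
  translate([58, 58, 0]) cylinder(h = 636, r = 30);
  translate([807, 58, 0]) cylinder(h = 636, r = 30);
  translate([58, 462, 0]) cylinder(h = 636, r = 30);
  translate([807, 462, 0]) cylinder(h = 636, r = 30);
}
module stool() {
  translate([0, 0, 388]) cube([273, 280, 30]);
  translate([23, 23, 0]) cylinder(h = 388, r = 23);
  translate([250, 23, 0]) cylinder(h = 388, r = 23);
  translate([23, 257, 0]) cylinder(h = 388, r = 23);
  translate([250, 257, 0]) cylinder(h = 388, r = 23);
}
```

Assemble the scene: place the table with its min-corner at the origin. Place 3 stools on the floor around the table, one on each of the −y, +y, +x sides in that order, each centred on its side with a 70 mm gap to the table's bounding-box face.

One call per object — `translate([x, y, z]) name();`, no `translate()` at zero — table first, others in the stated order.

table();
translate([296, -350, 0]) stool();
translate([296, 590, 0]) stool();
translate([935, 120, 0]) stool();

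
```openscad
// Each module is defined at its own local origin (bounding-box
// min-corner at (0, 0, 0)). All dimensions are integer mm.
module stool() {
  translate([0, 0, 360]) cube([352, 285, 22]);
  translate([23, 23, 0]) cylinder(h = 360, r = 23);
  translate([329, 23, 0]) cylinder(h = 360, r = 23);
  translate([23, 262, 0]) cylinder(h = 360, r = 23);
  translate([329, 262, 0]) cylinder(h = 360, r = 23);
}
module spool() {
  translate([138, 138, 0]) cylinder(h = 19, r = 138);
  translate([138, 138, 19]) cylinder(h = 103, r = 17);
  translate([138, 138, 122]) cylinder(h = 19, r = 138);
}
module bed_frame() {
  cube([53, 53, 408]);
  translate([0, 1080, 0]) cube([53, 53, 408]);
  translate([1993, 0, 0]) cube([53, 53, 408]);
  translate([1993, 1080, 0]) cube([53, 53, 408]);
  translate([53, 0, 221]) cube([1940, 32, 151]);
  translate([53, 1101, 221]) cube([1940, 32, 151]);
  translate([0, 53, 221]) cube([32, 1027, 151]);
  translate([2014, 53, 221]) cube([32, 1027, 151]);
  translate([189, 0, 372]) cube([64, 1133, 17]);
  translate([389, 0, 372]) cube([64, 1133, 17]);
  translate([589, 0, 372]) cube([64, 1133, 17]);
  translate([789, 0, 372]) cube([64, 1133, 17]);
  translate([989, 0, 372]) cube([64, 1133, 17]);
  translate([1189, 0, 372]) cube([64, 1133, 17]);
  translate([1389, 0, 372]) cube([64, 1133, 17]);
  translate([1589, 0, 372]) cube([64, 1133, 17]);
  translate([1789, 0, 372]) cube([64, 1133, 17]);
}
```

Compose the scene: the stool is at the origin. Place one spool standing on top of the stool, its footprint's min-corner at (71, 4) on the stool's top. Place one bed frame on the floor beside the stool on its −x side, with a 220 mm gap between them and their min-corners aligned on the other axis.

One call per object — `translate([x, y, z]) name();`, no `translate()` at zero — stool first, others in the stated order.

stool();
translate([71, 4, 382]) spool();
translate([-2266, 0, 0]) bed_frame();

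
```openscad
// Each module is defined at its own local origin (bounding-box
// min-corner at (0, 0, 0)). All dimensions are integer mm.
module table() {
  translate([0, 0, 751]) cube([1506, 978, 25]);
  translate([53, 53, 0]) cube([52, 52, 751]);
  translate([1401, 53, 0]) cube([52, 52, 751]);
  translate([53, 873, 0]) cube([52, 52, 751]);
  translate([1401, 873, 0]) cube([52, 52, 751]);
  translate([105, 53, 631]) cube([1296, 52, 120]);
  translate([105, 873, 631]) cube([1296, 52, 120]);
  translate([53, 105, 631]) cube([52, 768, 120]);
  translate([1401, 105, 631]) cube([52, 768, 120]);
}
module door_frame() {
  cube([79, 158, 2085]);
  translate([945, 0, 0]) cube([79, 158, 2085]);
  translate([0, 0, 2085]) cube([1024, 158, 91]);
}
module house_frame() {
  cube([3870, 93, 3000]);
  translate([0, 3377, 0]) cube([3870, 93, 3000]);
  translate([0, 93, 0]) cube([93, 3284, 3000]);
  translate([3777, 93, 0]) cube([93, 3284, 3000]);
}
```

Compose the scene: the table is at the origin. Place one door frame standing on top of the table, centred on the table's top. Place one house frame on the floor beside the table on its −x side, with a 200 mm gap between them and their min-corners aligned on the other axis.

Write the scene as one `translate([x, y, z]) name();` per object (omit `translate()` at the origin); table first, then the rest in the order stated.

table();
translate([241, 410, 776]) door_frame();
translate([-4070, 0, 0]) house_frame();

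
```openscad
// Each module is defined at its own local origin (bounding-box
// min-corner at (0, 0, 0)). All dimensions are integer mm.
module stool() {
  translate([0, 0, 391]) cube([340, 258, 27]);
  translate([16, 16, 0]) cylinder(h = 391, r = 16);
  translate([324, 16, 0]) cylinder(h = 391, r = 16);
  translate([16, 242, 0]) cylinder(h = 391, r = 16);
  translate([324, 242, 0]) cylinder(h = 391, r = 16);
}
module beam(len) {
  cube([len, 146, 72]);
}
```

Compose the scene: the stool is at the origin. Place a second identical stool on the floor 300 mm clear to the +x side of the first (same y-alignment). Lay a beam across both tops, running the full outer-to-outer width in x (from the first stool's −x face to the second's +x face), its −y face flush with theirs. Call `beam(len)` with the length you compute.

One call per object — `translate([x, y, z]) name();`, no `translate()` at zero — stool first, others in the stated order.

stool();
translate([640, 0, 0]) stool();
translate([0, 0, 418]) beam(980);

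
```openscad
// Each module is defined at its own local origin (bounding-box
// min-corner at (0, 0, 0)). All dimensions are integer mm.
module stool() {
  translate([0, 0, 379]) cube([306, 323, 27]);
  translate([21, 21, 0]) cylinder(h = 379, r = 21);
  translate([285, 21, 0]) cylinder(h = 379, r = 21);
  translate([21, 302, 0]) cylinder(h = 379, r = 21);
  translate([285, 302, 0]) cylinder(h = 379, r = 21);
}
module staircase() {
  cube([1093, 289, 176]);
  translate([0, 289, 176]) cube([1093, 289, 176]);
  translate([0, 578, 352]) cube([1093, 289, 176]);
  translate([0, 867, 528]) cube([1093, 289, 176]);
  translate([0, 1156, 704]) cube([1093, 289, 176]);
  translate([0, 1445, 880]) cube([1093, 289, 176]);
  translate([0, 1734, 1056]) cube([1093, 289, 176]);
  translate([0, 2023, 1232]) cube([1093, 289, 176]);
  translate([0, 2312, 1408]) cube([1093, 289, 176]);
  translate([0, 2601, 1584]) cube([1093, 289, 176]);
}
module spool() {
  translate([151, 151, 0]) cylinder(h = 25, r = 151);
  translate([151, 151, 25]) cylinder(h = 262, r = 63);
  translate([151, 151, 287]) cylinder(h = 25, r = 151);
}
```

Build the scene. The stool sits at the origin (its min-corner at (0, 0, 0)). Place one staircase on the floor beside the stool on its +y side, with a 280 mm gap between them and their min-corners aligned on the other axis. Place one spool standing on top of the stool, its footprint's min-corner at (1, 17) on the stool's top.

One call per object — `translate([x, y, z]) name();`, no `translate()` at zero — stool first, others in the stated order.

stool();
translate([0, 603, 0]) staircase();
translate([1, 17, 406]) spool();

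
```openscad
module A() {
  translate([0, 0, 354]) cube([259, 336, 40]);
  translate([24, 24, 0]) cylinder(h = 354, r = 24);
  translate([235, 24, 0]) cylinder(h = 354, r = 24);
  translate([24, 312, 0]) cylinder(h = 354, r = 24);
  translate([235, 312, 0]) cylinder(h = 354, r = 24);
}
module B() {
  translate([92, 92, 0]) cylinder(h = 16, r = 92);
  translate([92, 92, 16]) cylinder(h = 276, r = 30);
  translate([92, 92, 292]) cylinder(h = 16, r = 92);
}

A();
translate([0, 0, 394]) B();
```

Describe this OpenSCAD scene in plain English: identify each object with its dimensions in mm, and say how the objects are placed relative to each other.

A is a simple wooden stool: a rectangular seat 259 mm (x) by 336 mm (y), 40 mm thick, top face at z = 394 mm, on four round legs, each 48 mm in diameter. The legs rest on z = 0, each leg's axis is inset half a diameter from the nearest pair of seat edges (so the leg's bounding box is flush with the corner).

B is a spool: two coaxial disc flanges of radius 92 mm and thickness 16 mm, joined by a core cylinder of radius 30 mm and height 276 mm. The lower flange rests on z = 0 and the three cylinders share a vertical axis.

The spool is on top of the stool.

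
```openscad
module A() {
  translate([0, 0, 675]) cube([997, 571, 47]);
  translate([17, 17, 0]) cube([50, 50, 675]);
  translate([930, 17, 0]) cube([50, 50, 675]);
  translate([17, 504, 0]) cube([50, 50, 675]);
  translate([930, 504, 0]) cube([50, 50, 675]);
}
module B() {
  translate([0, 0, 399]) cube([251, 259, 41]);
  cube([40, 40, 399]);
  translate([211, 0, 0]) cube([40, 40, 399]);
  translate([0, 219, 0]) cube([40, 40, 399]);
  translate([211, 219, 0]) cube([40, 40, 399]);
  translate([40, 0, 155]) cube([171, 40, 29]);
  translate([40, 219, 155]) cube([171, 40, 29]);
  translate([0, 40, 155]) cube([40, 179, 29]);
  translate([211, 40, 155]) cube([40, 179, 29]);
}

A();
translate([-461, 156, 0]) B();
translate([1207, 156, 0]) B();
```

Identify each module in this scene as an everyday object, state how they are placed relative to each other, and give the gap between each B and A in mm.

A is a table. B is a stool. Two stools sit around the table at the −x, +x sides. The gap between each stool and the table is 210 mm.

Each stool's nearest face is 210 mm from the table's bounding box.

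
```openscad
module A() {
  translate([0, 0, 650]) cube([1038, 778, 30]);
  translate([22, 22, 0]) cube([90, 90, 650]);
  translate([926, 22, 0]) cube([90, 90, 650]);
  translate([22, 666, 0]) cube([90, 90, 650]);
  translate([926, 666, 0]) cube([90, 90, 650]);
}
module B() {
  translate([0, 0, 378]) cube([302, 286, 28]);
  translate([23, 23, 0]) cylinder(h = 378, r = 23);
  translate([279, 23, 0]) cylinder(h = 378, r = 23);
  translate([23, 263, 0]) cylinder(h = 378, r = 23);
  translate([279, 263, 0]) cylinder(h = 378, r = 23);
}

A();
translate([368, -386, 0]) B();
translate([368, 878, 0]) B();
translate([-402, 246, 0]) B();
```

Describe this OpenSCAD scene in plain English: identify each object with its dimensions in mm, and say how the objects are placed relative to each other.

A is a table: top 1038 mm (x) × 778 mm (y), 30 mm thick, upper face at z = 680 mm, on four 90×90 mm square legs, each inset 22 mm from the nearest pair of top edges, running from z = 0 to the bottom of the top.

B is a four-legged stool. The seat is a 302×286×28 mm slab whose top surface is at z = 406 mm; four round legs, each 46 mm in diameter, run from the floor (z = 0) to the underside of the seat, each leg's axis is inset half a diameter from the nearest pair of seat edges (so the leg's bounding box is flush with the corner).

Three stools sit around the table at the −y, +y, −x sides.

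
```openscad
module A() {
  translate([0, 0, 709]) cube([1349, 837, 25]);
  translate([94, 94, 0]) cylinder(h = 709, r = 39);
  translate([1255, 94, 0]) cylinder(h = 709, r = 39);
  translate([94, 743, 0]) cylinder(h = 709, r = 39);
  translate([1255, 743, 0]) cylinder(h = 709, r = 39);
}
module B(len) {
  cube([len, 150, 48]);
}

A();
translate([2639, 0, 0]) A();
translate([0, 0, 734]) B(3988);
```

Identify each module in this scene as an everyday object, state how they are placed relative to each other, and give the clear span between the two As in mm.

Second table starts at x = 2639; first ends at x = 1349; clear span = 2639 − 1349 = 1290 mm.

A is a table. B is a beam. A beam spans the tops of two tables. The clear span between the two tables is 1290 mm.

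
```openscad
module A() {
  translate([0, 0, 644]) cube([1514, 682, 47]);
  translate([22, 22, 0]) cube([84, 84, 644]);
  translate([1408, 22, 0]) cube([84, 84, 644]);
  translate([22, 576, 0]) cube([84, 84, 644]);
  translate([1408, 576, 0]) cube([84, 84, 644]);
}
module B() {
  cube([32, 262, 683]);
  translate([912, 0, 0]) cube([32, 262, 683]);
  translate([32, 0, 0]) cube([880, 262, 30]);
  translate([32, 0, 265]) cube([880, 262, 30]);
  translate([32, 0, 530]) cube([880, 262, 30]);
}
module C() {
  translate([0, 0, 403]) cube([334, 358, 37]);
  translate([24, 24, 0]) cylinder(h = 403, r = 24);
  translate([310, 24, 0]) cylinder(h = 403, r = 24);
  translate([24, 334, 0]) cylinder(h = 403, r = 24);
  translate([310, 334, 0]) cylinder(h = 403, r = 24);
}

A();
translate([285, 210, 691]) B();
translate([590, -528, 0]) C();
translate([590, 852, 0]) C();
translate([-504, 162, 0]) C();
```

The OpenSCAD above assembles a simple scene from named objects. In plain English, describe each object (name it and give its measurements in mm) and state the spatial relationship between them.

A is a table with a 1514×682 mm rectangular top, 47 mm thick, top surface at z = 691 mm, supported by four 84×84 mm square legs, each inset 22 mm from the nearest pair of top edges, running from the floor.

B is an open bookshelf. Two side panels, each 32 mm thick, 262 mm deep and 683 mm tall, stand 944 mm apart (outside-to-outside). Between them sit 3 shelves, each 30 mm thick and 262 mm deep, spanning the full gap between the sides. The bottom shelf rests on the floor (its underside at z = 0) and the clear gap between one shelf's top and the next shelf's underside is 235 mm.

C is a four-legged stool. The seat is 334×358 mm, 37 mm thick, top at z = 440 mm. It stands on four round legs, each 48 mm in diameter, from z = 0 to the seat underside, each leg's axis is inset half a diameter from the nearest pair of seat edges (so the leg's bounding box is flush with the corner).

The bookshelf is on top of the table, centred. Three stools sit around the table at the −y, +y, −x sides.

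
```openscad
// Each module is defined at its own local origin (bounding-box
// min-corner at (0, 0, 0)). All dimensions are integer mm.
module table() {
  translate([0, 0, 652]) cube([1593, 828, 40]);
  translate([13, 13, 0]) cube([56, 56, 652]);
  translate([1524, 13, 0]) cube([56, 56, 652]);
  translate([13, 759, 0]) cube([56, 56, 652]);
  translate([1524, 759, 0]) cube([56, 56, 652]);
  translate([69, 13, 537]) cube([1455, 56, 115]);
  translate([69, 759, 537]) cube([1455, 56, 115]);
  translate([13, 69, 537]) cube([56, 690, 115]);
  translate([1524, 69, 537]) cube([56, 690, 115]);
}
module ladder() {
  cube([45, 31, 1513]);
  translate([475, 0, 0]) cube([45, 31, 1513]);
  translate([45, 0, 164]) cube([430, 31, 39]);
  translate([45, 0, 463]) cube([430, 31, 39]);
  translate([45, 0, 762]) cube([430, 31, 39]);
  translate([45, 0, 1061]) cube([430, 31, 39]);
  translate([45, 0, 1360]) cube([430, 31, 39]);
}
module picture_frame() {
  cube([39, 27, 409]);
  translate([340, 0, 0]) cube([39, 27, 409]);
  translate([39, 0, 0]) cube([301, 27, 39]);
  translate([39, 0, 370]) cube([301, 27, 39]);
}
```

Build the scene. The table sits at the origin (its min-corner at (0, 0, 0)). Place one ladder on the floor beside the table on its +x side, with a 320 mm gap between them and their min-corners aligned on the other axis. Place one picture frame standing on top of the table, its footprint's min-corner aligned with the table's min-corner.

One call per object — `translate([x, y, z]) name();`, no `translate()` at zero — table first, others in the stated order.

table();
translate([1913, 0, 0]) ladder();
translate([0, 0, 692]) picture_frame();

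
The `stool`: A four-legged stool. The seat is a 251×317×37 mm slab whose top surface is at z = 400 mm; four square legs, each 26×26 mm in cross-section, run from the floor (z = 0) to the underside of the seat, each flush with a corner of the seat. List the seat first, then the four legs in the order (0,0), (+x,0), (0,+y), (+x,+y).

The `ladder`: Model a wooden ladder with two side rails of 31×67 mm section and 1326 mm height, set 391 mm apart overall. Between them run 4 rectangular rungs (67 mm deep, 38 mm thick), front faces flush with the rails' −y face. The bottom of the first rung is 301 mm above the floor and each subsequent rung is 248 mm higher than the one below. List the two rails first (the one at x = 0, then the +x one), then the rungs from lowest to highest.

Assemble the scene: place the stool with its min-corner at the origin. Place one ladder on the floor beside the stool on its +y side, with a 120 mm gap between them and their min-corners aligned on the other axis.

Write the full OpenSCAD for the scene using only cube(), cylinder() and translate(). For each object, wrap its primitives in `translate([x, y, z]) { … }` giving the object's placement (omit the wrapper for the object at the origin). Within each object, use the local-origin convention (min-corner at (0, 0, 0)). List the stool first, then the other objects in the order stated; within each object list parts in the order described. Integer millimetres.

translate([0, 0, 363]) cube([251, 317, 37]);
cube([26, 26, 363]);
translate([225, 0, 0]) cube([26, 26, 363]);
translate([0, 291, 0]) cube([26, 26, 363]);
translate([225, 291, 0]) cube([26, 26, 363]);
translate([0, 437, 0]) {
  cube([31, 67, 1326]);
  translate([360, 0, 0]) cube([31, 67, 1326]);
  translate([31, 0, 301]) cube([329, 67, 38]);
  translate([31, 0, 549]) cube([329, 67, 38]);
  translate([31, 0, 797]) cube([329, 67, 38]);
  translate([31, 0, 1045]) cube([329, 67, 38]);
}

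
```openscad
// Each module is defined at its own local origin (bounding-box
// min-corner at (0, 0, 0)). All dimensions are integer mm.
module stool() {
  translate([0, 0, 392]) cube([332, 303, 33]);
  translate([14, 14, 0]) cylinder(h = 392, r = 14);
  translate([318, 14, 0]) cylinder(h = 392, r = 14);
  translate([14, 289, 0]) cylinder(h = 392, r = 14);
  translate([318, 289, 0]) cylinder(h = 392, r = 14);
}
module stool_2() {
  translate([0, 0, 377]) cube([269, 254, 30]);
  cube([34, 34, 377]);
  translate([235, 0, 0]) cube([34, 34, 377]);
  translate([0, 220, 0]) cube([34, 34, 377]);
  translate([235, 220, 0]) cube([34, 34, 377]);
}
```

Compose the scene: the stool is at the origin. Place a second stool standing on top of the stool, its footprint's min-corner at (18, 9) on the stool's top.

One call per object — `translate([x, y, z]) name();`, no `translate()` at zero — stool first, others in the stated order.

stool();
translate([18, 9, 425]) stool_2();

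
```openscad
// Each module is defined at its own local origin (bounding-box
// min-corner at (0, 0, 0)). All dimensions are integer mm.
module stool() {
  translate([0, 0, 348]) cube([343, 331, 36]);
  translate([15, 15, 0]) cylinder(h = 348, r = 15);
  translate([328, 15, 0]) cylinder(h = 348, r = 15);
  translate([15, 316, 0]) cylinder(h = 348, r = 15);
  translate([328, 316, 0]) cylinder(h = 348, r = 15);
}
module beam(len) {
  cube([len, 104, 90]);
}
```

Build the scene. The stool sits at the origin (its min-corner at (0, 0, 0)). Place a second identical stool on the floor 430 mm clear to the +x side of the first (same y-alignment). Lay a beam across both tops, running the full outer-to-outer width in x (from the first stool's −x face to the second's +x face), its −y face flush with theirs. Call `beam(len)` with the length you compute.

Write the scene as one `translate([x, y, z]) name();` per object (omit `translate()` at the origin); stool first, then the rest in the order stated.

stool();
translate([773, 0, 0]) stool();
translate([0, 0, 384]) beam(1116);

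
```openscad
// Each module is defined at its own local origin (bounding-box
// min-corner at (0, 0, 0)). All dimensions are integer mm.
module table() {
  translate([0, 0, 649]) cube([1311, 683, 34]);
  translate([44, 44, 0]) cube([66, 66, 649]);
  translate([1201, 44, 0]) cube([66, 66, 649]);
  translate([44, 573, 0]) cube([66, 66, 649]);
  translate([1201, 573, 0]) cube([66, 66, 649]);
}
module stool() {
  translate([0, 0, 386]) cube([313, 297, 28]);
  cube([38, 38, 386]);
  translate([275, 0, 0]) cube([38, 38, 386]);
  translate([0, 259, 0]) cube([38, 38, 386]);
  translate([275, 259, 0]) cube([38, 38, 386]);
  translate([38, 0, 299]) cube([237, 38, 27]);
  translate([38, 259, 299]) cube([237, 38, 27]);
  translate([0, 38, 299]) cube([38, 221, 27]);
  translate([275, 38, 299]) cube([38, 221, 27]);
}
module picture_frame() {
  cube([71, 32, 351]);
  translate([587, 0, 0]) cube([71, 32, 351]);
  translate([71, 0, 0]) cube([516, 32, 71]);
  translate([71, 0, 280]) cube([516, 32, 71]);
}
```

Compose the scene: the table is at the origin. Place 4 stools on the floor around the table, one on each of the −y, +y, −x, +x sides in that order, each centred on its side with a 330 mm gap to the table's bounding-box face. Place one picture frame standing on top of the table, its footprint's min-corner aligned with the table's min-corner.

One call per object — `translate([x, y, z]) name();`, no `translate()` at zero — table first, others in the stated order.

table();
translate([499, -627, 0]) stool();
translate([499, 1013, 0]) stool();
translate([-643, 193, 0]) stool();
translate([1641, 193, 0]) stool();
translate([0, 0, 683]) picture_frame();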